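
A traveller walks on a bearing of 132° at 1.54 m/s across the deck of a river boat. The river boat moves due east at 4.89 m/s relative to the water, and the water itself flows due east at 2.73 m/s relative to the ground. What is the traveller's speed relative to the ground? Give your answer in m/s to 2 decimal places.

In east/north components (m/s): traveller relative to river boat = (1.144, -1.030); river boat relative to water = (4.890, 0.000); water relative to ground = (2.730, 0.000).
Sum = (8.764, -1.030) m/s.
Speed = |(8.764, -1.030)| = 8.825 m/s.

8.82 m/s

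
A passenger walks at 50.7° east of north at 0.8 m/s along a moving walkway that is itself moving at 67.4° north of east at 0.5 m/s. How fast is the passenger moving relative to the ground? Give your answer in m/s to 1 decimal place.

Taking east as x and north as y: moving walkway velocity = (0.192, 0.462) m/s; passenger velocity relative to moving walkway = (0.619, 0.507) m/s.
Velocity relative to ground = (0.192, 0.462) + (0.619, 0.507) = (0.811, 0.968) m/s.
Speed = |(0.811, 0.968)| = 1.263 m/s.

1.3 m/s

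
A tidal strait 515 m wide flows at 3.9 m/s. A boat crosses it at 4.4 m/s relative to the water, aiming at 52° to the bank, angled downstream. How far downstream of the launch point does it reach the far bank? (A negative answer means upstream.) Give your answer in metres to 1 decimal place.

Perpendicular speed = 3.467 m/s; crossing time = 515 / 3.467 = 148.533 s.
Net downstream speed = 6.609 m/s.
Drift = 6.609 × 148.533 = 981.640 m (downstream).

981.6 m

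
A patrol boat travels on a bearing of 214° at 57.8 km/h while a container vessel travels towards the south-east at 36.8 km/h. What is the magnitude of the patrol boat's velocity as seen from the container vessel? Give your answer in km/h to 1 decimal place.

62.3 km/h

Taking east as x and north as y: patrol boat velocity = (-32.321, -47.918) km/h; container vessel velocity = (26.022, -26.022) km/h.
Velocity of patrol boat relative to container vessel = (-32.321, -47.918) − (26.022, -26.022) = (-58.343, -21.897) km/h.
Magnitude = |(-58.343, -21.897)| = 62.317 km/h.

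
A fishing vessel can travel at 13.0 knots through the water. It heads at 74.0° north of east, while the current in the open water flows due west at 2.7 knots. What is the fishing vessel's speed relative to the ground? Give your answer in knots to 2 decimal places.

Taking east as x and north as y: velocity relative to the water = (3.583, 12.496) knots; the water relative to ground = (-2.700, 0.000) knots.
Velocity relative to ground = (3.583, 12.496) + (-2.700, 0.000) = (0.883, 12.496) knots.
Speed = |(0.883, 12.496)| = 12.528 knots.

12.53 knots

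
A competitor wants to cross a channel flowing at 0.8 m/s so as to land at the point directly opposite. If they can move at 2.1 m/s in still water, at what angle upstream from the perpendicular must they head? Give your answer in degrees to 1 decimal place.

To cancel the current, the upstream component of the competitor's velocity must equal the flow: 2.1 sin θ = 0.8.
sin θ = 0.8 / 2.1 = 0.3810.
θ = arcsin(0.3810) = 22.393°.

22.4°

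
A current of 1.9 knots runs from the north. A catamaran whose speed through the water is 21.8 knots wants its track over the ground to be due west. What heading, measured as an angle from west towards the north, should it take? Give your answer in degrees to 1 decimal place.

The current pushes perpendicular to the desired track; the heading must have a component into the current equal to 1.9 knots: 21.8 sin θ = 1.9.
sin θ = 0.0872, so θ = 5.000°.

5.0°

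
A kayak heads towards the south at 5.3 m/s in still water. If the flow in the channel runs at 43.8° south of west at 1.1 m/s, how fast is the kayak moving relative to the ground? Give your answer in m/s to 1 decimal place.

6.1 m/s

Taking east as x and north as y: velocity relative to the water = (0.000, -5.300) m/s; the water relative to ground = (-0.794, -0.761) m/s.
Velocity relative to ground = (0.000, -5.300) + (-0.794, -0.761) = (-0.794, -6.061) m/s.
Speed = |(-0.794, -6.061)| = 6.113 m/s.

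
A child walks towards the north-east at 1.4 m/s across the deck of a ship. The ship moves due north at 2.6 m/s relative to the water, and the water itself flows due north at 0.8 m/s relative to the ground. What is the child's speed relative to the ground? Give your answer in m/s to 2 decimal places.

4.50 m/s

In east/north components (m/s): child relative to ship = (0.990, 0.990); ship relative to water = (0.000, 2.600); water relative to ground = (0.000, 0.800).
Sum = (0.990, 4.390) m/s.
Speed = |(0.990, 4.390)| = 4.500 m/s.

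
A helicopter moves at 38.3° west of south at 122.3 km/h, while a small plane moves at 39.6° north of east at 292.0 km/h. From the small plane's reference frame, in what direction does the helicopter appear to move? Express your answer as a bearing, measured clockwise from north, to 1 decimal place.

226.8°

Taking east as x and north as y: helicopter velocity = (-75.799, -95.978) km/h; small plane velocity = (224.990, 186.128) km/h.
Velocity of helicopter relative to small plane = (-75.799, -95.978) − (224.990, 186.128) = (-300.789, -282.106) km/h.
Bearing = atan2(-300.79, -282.11) = 226.84° clockwise from north.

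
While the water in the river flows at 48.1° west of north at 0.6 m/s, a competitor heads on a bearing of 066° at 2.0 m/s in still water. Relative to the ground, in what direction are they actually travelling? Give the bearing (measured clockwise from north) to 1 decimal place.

Taking east as x and north as y: velocity relative to the water = (1.827, 0.813) m/s; the water relative to ground = (-0.447, 0.401) m/s.
Velocity relative to ground = (1.827, 0.813) + (-0.447, 0.401) = (1.381, 1.214) m/s.
Bearing = atan2(1.38, 1.21) = 48.67° clockwise from north.

048.7°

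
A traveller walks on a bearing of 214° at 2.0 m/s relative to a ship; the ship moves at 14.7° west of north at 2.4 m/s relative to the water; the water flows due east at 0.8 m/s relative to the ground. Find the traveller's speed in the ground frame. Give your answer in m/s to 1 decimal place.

1.1 m/s

In east/north components (m/s): traveller relative to ship = (-1.118, -1.658); ship relative to water = (-0.609, 2.321); water relative to ground = (0.800, 0.000).
Sum = (-0.927, 0.663) m/s.
Speed = |(-0.927, 0.663)| = 1.140 m/s.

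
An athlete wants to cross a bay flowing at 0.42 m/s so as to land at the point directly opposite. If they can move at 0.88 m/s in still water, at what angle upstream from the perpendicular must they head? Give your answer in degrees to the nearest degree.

To cancel the current, the upstream component of the athlete's velocity must equal the flow: 0.88 sin θ = 0.42.
sin θ = 0.42 / 0.88 = 0.4773.
θ = arcsin(0.4773) = 28.507°.

29°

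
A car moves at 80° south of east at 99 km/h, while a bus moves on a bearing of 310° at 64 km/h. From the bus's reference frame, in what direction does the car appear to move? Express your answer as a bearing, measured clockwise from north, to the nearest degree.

Taking east as x and north as y: car velocity = (17.191, -97.496) km/h; bus velocity = (-49.027, 41.138) km/h.
Velocity of car relative to bus = (17.191, -97.496) − (-49.027, 41.138) = (66.218, -138.634) km/h.
Bearing = atan2(66.22, -138.63) = 154.47° clockwise from north.

154°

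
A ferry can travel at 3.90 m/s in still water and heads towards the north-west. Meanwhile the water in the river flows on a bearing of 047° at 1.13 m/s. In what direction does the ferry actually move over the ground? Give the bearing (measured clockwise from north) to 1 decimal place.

Taking east as x and north as y: velocity relative to the water = (-2.758, 2.758) m/s; the water relative to ground = (0.826, 0.771) m/s.
Velocity relative to ground = (-2.758, 2.758) + (0.826, 0.771) = (-1.931, 3.528) m/s.
Bearing = atan2(-1.93, 3.53) = 331.31° clockwise from north.

331.3°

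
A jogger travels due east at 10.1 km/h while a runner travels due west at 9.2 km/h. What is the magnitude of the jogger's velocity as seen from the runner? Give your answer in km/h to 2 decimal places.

Taking east as x and north as y: jogger velocity = (10.100, 0.000) km/h; runner velocity = (-9.200, 0.000) km/h.
Velocity of jogger relative to runner = (10.100, 0.000) − (-9.200, 0.000) = (19.300, 0.000) km/h.
Magnitude = |(19.300, 0.000)| = 19.300 km/h.

19.30 km/h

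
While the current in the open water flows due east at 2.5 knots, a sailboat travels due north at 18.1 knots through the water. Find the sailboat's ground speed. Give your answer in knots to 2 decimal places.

18.27 knots

Taking east as x and north as y: velocity relative to the water = (0.000, 18.100) knots; the water relative to ground = (2.500, 0.000) knots.
Velocity relative to ground = (0.000, 18.100) + (2.500, 0.000) = (2.500, 18.100) knots.
Speed = |(2.500, 18.100)| = 18.272 knots.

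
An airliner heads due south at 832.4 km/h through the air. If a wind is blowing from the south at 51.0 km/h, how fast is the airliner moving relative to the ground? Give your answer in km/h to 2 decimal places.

781.40 km/h

Taking east as x and north as y: velocity relative to the air = (0.000, -832.400) km/h; the air relative to ground = (0.000, 51.000) km/h.
Velocity relative to ground = (0.000, -832.400) + (0.000, 51.000) = (0.000, -781.400) km/h.
Speed = |(0.000, -781.400)| = 781.400 km/h.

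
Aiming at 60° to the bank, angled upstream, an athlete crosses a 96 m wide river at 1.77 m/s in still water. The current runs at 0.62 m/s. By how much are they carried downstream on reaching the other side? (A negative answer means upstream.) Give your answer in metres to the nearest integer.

-17 m

Perpendicular speed = 1.533 m/s; crossing time = 96 / 1.533 = 62.628 s.
Net downstream speed = -0.265 m/s.
Drift = -0.265 × 62.628 = -16.596 m (upstream).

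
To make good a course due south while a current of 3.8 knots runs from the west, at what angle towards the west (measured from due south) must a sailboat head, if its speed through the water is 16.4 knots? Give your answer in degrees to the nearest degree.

13°

The current pushes perpendicular to the desired track; the heading must have a component into the current equal to 3.8 knots: 16.4 sin θ = 3.8.
sin θ = 0.2317, so θ = 13.398°.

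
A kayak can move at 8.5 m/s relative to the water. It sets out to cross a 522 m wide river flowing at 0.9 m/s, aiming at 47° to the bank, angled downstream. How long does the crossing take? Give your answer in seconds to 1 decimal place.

84.0 s

The component of the kayak's velocity perpendicular to the bank is 8.5 × sin 47° = 6.217 m/s.
The current is parallel to the bank, so it does not affect the crossing time.
Time = 522 / 6.217 = 83.970 s.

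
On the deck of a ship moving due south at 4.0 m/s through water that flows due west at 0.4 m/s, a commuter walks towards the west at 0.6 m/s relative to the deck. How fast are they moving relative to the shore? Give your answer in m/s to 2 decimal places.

In east/north components (m/s): commuter relative to ship = (-0.600, 0.000); ship relative to water = (0.000, -4.000); water relative to ground = (-0.400, 0.000).
Sum = (-1.000, -4.000) m/s.
Speed = |(-1.000, -4.000)| = 4.123 m/s.

4.12 m/s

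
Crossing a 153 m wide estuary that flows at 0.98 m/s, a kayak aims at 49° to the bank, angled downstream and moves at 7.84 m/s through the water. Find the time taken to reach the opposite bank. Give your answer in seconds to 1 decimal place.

25.9 s

The component of the kayak's velocity perpendicular to the bank is 7.84 × sin 49° = 5.917 m/s.
The flow acts along the bank and has no component across it.
Time = 153 / 5.917 = 25.858 s.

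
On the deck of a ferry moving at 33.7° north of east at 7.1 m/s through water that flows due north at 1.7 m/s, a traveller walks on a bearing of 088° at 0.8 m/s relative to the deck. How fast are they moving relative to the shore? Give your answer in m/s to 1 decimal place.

8.8 m/s

In east/north components (m/s): traveller relative to ferry = (0.800, 0.028); ferry relative to water = (5.907, 3.939); water relative to ground = (0.000, 1.700).
Sum = (6.706, 5.667) m/s.
Speed = |(6.706, 5.667)| = 8.780 m/s.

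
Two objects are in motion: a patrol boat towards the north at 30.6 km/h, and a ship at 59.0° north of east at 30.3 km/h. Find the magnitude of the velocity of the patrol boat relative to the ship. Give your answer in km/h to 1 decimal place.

16.3 km/h

Taking east as x and north as y: patrol boat velocity = (0.000, 30.600) km/h; ship velocity = (15.606, 25.972) km/h.
Velocity of patrol boat relative to ship = (0.000, 30.600) − (15.606, 25.972) = (-15.606, 4.628) km/h.
Magnitude = |(-15.606, 4.628)| = 16.277 km/h.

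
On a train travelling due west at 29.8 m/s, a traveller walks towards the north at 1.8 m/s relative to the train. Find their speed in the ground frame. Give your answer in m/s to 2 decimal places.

Taking east as x and north as y: train velocity = (-29.800, 0.000) m/s; traveller velocity relative to train = (0.000, 1.800) m/s.
Velocity relative to ground = (-29.800, 0.000) + (0.000, 1.800) = (-29.800, 1.800) m/s.
Speed = |(-29.800, 1.800)| = 29.854 m/s.

29.85 m/s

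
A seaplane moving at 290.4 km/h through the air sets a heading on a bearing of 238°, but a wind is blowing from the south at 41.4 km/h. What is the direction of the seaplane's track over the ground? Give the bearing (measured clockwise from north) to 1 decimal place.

245.5°

Taking east as x and north as y: velocity relative to the air = (-246.273, -153.889) km/h; the air relative to ground = (0.000, 41.400) km/h.
Velocity relative to ground = (-246.273, -153.889) + (0.000, 41.400) = (-246.273, -112.489) km/h.
Bearing = atan2(-246.27, -112.49) = 245.45° clockwise from north.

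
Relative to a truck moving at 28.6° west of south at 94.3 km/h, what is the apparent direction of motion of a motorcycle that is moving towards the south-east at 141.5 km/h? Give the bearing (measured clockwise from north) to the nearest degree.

Taking east as x and north as y: motorcycle velocity = (100.056, -100.056) km/h; truck velocity = (-45.141, -82.794) km/h.
Velocity of motorcycle relative to truck = (100.056, -100.056) − (-45.141, -82.794) = (145.196, -17.262) km/h.
Bearing = atan2(145.20, -17.26) = 96.78° clockwise from north.

097°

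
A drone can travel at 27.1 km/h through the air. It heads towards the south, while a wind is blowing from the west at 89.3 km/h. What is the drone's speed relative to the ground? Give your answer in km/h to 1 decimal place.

93.3 km/h

Taking east as x and north as y: velocity relative to the air = (0.000, -27.100) km/h; the air relative to ground = (89.300, 0.000) km/h.
Velocity relative to ground = (0.000, -27.100) + (89.300, 0.000) = (89.300, -27.100) km/h.
Speed = |(89.300, -27.100)| = 93.321 km/h.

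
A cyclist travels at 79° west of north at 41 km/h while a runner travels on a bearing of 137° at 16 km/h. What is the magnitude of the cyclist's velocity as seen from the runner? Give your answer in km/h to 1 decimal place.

54.8 km/h

Taking east as x and north as y: cyclist velocity = (-40.247, 7.823) km/h; runner velocity = (10.912, -11.702) km/h.
Velocity of cyclist relative to runner = (-40.247, 7.823) − (10.912, -11.702) = (-51.159, 19.525) km/h.
Magnitude = |(-51.159, 19.525)| = 54.758 km/h.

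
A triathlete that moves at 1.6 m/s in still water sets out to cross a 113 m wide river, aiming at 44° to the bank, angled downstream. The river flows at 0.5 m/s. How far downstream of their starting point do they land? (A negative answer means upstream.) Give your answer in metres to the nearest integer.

168 m

Perpendicular speed = 1.111 m/s; crossing time = 113 / 1.111 = 101.669 s.
Net downstream speed = 1.651 m/s.
Drift = 1.651 × 101.669 = 167.849 m (downstream).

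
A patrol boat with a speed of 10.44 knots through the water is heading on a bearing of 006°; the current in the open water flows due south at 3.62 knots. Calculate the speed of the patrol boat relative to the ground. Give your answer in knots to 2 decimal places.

Taking east as x and north as y: velocity relative to the water = (1.091, 10.383) knots; the water relative to ground = (0.000, -3.620) knots.
Velocity relative to ground = (1.091, 10.383) + (0.000, -3.620) = (1.091, 6.763) knots.
Speed = |(1.091, 6.763)| = 6.850 knots.

6.85 knots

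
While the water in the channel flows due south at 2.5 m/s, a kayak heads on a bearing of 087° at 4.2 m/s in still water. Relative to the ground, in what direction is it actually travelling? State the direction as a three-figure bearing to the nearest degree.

Taking east as x and north as y: velocity relative to the water = (4.194, 0.220) m/s; the water relative to ground = (0.000, -2.500) m/s.
Velocity relative to ground = (4.194, 0.220) + (0.000, -2.500) = (4.194, -2.280) m/s.
Bearing = atan2(4.19, -2.28) = 118.53° clockwise from north.

119°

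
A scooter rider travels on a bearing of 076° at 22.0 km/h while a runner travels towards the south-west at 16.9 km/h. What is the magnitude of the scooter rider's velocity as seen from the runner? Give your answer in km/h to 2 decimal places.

37.51 km/h

Taking east as x and north as y: scooter rider velocity = (21.347, 5.322) km/h; runner velocity = (-11.950, -11.950) km/h.
Velocity of scooter rider relative to runner = (21.347, 5.322) − (-11.950, -11.950) = (33.297, 17.272) km/h.
Magnitude = |(33.297, 17.272)| = 37.510 km/h.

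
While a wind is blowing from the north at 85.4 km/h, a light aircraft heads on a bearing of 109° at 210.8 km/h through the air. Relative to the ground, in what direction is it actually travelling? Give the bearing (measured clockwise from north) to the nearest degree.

Taking east as x and north as y: velocity relative to the air = (199.315, -68.630) km/h; the air relative to ground = (0.000, -85.400) km/h.
Velocity relative to ground = (199.315, -68.630) + (0.000, -85.400) = (199.315, -154.030) km/h.
Bearing = atan2(199.32, -154.03) = 127.70° clockwise from north.

128°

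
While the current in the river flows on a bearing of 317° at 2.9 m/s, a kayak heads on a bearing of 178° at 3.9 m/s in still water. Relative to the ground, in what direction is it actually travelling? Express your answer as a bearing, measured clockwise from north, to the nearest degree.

226°

Taking east as x and north as y: velocity relative to the water = (0.136, -3.898) m/s; the water relative to ground = (-1.978, 2.121) m/s.
Velocity relative to ground = (0.136, -3.898) + (-1.978, 2.121) = (-1.842, -1.777) m/s.
Bearing = atan2(-1.84, -1.78) = 226.03° clockwise from north.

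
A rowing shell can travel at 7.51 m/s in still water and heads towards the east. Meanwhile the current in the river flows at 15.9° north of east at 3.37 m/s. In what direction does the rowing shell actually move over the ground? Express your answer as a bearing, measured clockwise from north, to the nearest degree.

085°

Taking east as x and north as y: velocity relative to the water = (7.510, 0.000) m/s; the water relative to ground = (3.241, 0.923) m/s.
Velocity relative to ground = (7.510, 0.000) + (3.241, 0.923) = (10.751, 0.923) m/s.
Bearing = atan2(10.75, 0.92) = 85.09° clockwise from north.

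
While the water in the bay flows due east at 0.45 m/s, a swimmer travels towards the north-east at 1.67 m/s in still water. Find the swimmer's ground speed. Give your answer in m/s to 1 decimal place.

Taking east as x and north as y: velocity relative to the water = (1.181, 1.181) m/s; the water relative to ground = (0.450, 0.000) m/s.
Velocity relative to ground = (1.181, 1.181) + (0.450, 0.000) = (1.631, 1.181) m/s.
Speed = |(1.631, 1.181)| = 2.013 m/s.

2.0 m/s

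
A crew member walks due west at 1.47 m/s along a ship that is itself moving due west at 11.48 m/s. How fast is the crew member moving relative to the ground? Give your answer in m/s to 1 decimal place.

13.0 m/s

Taking east as x and north as y: ship velocity = (-11.480, 0.000) m/s; crew member velocity relative to ship = (-1.470, 0.000) m/s.
Velocity relative to ground = (-11.480, 0.000) + (-1.470, 0.000) = (-12.950, 0.000) m/s.
Speed = |(-12.950, 0.000)| = 12.950 m/s.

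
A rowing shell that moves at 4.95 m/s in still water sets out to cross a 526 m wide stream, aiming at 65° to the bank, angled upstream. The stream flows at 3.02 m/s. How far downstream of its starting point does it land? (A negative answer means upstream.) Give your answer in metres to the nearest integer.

109 m

Perpendicular speed = 4.486 m/s; crossing time = 526 / 4.486 = 117.248 s.
Net downstream speed = 0.928 m/s.
Drift = 0.928 × 117.248 = 108.811 m (downstream).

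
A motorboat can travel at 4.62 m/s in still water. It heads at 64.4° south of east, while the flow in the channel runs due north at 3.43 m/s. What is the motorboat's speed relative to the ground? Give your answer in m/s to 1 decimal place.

Taking east as x and north as y: velocity relative to the water = (1.996, -4.166) m/s; the water relative to ground = (0.000, 3.430) m/s.
Velocity relative to ground = (1.996, -4.166) + (0.000, 3.430) = (1.996, -0.736) m/s.
Speed = |(1.996, -0.736)| = 2.128 m/s.

2.1 m/s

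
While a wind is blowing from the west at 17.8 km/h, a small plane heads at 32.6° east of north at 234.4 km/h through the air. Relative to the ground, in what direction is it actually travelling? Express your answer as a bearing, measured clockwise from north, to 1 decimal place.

Taking east as x and north as y: velocity relative to the air = (126.288, 197.471) km/h; the air relative to ground = (17.800, 0.000) km/h.
Velocity relative to ground = (126.288, 197.471) + (17.800, 0.000) = (144.088, 197.471) km/h.
Bearing = atan2(144.09, 197.47) = 36.12° clockwise from north.

036.1°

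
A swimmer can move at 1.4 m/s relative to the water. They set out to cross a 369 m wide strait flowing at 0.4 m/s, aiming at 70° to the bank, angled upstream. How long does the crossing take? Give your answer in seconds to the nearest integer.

280 s

The component of the swimmer's velocity perpendicular to the bank is 1.4 × sin 70° = 1.316 m/s.
The current is parallel to the bank, so it does not affect the crossing time.
Time = 369 / 1.316 = 280.487 s.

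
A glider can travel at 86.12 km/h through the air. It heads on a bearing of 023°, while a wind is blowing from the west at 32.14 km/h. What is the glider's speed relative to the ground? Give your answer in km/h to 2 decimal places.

103.02 km/h

Taking east as x and north as y: velocity relative to the air = (33.650, 79.274) km/h; the air relative to ground = (32.140, 0.000) km/h.
Velocity relative to ground = (33.650, 79.274) + (32.140, 0.000) = (65.790, 79.274) km/h.
Speed = |(65.790, 79.274)| = 103.018 km/h.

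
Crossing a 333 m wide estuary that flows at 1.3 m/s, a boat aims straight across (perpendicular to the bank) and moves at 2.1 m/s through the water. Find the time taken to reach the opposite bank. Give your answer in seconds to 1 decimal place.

158.6 s

The component of the boat's velocity perpendicular to the bank is 2.1 m/s.
Only the cross-stream component determines the crossing time; the current contributes nothing perpendicular to the bank.
Time = 333 / 2.100 = 158.571 s.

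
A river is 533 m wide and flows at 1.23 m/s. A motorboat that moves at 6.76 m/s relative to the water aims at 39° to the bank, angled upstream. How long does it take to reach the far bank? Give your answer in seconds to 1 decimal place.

125.3 s

The component of the motorboat's velocity perpendicular to the bank is 6.76 × sin 39° = 4.254 m/s.
The current is parallel to the bank, so it does not affect the crossing time.
Time = 533 / 4.254 = 125.288 s.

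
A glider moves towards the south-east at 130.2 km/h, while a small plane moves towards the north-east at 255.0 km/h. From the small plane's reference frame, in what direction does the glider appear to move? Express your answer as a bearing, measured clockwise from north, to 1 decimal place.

Taking east as x and north as y: glider velocity = (92.065, -92.065) km/h; small plane velocity = (180.312, 180.312) km/h.
Velocity of glider relative to small plane = (92.065, -92.065) − (180.312, 180.312) = (-88.247, -272.378) km/h.
Bearing = atan2(-88.25, -272.38) = 197.95° clockwise from north.

198.0°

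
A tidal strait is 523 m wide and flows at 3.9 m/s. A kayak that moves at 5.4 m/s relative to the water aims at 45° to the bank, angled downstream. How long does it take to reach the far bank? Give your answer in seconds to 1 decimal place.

The component of the kayak's velocity perpendicular to the bank is 5.4 × sin 45° = 3.818 m/s.
The flow acts along the bank and has no component across it.
Time = 523 / 3.818 = 136.969 s.

137.0 s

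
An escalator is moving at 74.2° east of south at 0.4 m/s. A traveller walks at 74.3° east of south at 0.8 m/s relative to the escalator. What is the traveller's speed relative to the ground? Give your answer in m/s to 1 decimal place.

1.2 m/s

Taking east as x and north as y: escalator velocity = (0.385, -0.109) m/s; traveller velocity relative to escalator = (0.770, -0.216) m/s.
Velocity relative to ground = (0.385, -0.109) + (0.770, -0.216) = (1.155, -0.325) m/s.
Speed = |(1.155, -0.325)| = 1.200 m/s.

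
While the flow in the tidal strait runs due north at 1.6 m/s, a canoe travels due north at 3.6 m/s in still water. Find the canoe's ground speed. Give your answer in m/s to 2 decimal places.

5.20 m/s

Taking east as x and north as y: velocity relative to the water = (0.000, 3.600) m/s; the water relative to ground = (0.000, 1.600) m/s.
Velocity relative to ground = (0.000, 3.600) + (0.000, 1.600) = (0.000, 5.200) m/s.
Speed = |(0.000, 5.200)| = 5.200 m/s.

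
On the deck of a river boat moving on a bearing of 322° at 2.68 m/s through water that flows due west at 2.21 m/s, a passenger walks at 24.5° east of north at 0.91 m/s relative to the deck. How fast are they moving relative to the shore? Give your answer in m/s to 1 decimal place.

4.6 m/s

In east/north components (m/s): passenger relative to river boat = (0.377, 0.828); river boat relative to water = (-1.650, 2.112); water relative to ground = (-2.210, 0.000).
Sum = (-3.483, 2.940) m/s.
Speed = |(-3.483, 2.940)| = 4.558 m/s.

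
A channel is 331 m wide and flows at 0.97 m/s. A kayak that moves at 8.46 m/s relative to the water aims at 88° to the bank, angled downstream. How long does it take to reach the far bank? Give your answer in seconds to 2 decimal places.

39.15 s

The component of the kayak's velocity perpendicular to the bank is 8.46 × sin 88° = 8.455 m/s.
The flow acts along the bank and has no component across it.
Time = 331 / 8.455 = 39.149 s.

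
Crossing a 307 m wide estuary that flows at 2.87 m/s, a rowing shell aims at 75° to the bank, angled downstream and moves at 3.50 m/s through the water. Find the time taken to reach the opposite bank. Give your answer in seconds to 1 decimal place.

The component of the rowing shell's velocity perpendicular to the bank is 3.50 × sin 75° = 3.381 m/s.
Only the cross-stream component determines the crossing time; the current contributes nothing perpendicular to the bank.
Time = 307 / 3.381 = 90.809 s.

90.8 s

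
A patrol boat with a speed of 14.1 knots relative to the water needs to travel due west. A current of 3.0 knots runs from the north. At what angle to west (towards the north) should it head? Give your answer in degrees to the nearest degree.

12°

The current pushes perpendicular to the desired track; the heading must have a component into the current equal to 3.0 knots: 14.1 sin θ = 3.0.
sin θ = 0.2128, so θ = 12.284°.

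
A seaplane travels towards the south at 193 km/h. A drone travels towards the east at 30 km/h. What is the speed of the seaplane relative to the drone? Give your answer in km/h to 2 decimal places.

195.32 km/h

Taking east as x and north as y: seaplane velocity = (0.000, -193.000) km/h; drone velocity = (30.000, 0.000) km/h.
Velocity of seaplane relative to drone = (0.000, -193.000) − (30.000, 0.000) = (-30.000, -193.000) km/h.
Magnitude = |(-30.000, -193.000)| = 195.318 km/h.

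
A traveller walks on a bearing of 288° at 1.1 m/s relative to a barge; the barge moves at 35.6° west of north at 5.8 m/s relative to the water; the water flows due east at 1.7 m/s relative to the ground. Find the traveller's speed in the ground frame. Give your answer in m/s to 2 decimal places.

In east/north components (m/s): traveller relative to barge = (-1.046, 0.340); barge relative to water = (-3.376, 4.716); water relative to ground = (1.700, 0.000).
Sum = (-2.722, 5.056) m/s.
Speed = |(-2.722, 5.056)| = 5.742 m/s.

5.74 m/s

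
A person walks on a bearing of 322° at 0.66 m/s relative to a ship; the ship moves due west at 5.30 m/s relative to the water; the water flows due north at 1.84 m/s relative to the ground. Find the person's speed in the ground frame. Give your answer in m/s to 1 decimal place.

In east/north components (m/s): person relative to ship = (-0.406, 0.520); ship relative to water = (-5.300, 0.000); water relative to ground = (0.000, 1.840).
Sum = (-5.706, 2.360) m/s.
Speed = |(-5.706, 2.360)| = 6.175 m/s.

6.2 m/s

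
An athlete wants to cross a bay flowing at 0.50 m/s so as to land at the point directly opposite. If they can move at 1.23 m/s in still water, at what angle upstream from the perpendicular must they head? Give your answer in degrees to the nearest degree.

To cancel the current, the upstream component of the athlete's velocity must equal the flow: 1.23 sin θ = 0.50.
sin θ = 0.50 / 1.23 = 0.4065.
θ = arcsin(0.4065) = 23.985°.

24°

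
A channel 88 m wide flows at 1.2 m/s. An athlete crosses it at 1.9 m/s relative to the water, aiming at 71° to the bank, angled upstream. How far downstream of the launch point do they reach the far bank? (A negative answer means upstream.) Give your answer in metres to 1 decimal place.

28.5 m

Perpendicular speed = 1.796 m/s; crossing time = 88 / 1.796 = 48.985 s.
Net downstream speed = 0.581 m/s.
Drift = 0.581 × 48.985 = 28.481 m (downstream).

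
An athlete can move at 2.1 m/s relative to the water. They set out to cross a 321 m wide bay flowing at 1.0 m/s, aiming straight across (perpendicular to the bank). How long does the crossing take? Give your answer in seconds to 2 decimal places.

152.86 s

The component of the athlete's velocity perpendicular to the bank is 2.1 m/s.
The flow acts along the bank and has no component across it.
Time = 321 / 2.100 = 152.857 s.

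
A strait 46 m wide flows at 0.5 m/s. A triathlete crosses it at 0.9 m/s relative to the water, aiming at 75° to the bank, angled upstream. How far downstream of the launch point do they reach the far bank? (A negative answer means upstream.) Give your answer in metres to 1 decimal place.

Perpendicular speed = 0.869 m/s; crossing time = 46 / 0.869 = 52.914 s.
Net downstream speed = 0.267 m/s.
Drift = 0.267 × 52.914 = 14.131 m (downstream).

14.1 m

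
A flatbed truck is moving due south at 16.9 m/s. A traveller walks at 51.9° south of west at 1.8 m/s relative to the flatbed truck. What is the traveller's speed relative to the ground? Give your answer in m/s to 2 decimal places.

18.35 m/s

Taking east as x and north as y: flatbed truck velocity = (0.000, -16.900) m/s; traveller velocity relative to flatbed truck = (-1.111, -1.416) m/s.
Velocity relative to ground = (0.000, -16.900) + (-1.111, -1.416) = (-1.111, -18.316) m/s.
Speed = |(-1.111, -18.316)| = 18.350 m/s.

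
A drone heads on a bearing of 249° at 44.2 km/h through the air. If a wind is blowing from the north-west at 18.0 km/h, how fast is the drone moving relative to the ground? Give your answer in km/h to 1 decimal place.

40.4 km/h

Taking east as x and north as y: velocity relative to the air = (-41.264, -15.840) km/h; the air relative to ground = (12.728, -12.728) km/h.
Velocity relative to ground = (-41.264, -15.840) + (12.728, -12.728) = (-28.536, -28.568) km/h.
Speed = |(-28.536, -28.568)| = 40.379 km/h.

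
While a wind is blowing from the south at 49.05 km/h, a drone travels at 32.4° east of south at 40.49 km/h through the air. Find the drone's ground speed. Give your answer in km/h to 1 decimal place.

26.3 km/h

Taking east as x and north as y: velocity relative to the air = (21.696, -34.187) km/h; the air relative to ground = (0.000, 49.050) km/h.
Velocity relative to ground = (21.696, -34.187) + (0.000, 49.050) = (21.696, 14.863) km/h.
Speed = |(21.696, 14.863)| = 26.299 km/h.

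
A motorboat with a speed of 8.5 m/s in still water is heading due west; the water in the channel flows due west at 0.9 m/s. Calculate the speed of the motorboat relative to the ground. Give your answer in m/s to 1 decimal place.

Taking east as x and north as y: velocity relative to the water = (-8.500, 0.000) m/s; the water relative to ground = (-0.900, 0.000) m/s.
Velocity relative to ground = (-8.500, 0.000) + (-0.900, 0.000) = (-9.400, 0.000) m/s.
Speed = |(-9.400, 0.000)| = 9.400 m/s.

9.4 m/s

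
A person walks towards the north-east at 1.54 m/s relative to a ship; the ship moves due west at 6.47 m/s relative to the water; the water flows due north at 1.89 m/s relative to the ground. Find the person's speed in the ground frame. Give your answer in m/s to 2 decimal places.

6.15 m/s

In east/north components (m/s): person relative to ship = (1.089, 1.089); ship relative to water = (-6.470, 0.000); water relative to ground = (0.000, 1.890).
Sum = (-5.381, 2.979) m/s.
Speed = |(-5.381, 2.979)| = 6.151 m/s.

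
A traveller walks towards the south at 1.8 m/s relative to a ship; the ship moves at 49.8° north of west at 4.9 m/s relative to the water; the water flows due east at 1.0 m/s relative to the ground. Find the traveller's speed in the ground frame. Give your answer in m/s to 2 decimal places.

2.91 m/s

In east/north components (m/s): traveller relative to ship = (0.000, -1.800); ship relative to water = (-3.163, 3.743); water relative to ground = (1.000, 0.000).
Sum = (-2.163, 1.943) m/s.
Speed = |(-2.163, 1.943)| = 2.907 m/s.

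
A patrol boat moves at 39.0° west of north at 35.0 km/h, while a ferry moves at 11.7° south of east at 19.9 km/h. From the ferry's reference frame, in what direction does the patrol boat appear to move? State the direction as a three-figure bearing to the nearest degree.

307°

Taking east as x and north as y: patrol boat velocity = (-22.026, 27.200) km/h; ferry velocity = (19.487, -4.035) km/h.
Velocity of patrol boat relative to ferry = (-22.026, 27.200) − (19.487, -4.035) = (-41.513, 31.236) km/h.
Bearing = atan2(-41.51, 31.24) = 306.96° clockwise from north.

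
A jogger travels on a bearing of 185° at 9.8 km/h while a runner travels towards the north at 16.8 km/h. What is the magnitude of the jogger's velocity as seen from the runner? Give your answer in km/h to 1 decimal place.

26.6 km/h

Taking east as x and north as y: jogger velocity = (-0.854, -9.763) km/h; runner velocity = (0.000, 16.800) km/h.
Velocity of jogger relative to runner = (-0.854, -9.763) − (0.000, 16.800) = (-0.854, -26.563) km/h.
Magnitude = |(-0.854, -26.563)| = 26.576 km/h.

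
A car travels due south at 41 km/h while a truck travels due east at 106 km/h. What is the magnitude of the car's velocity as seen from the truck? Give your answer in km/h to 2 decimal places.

113.65 km/h

Taking east as x and north as y: car velocity = (0.000, -41.000) km/h; truck velocity = (106.000, 0.000) km/h.
Velocity of car relative to truck = (0.000, -41.000) − (106.000, 0.000) = (-106.000, -41.000) km/h.
Magnitude = |(-106.000, -41.000)| = 113.653 km/h.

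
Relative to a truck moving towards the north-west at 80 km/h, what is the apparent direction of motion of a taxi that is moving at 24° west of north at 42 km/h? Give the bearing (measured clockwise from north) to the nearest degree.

115°

Taking east as x and north as y: taxi velocity = (-17.083, 38.369) km/h; truck velocity = (-56.569, 56.569) km/h.
Velocity of taxi relative to truck = (-17.083, 38.369) − (-56.569, 56.569) = (39.486, -18.200) km/h.
Bearing = atan2(39.49, -18.20) = 114.75° clockwise from north.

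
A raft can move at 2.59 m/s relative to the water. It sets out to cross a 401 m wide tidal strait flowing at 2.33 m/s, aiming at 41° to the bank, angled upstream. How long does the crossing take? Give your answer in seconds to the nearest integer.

The component of the raft's velocity perpendicular to the bank is 2.59 × sin 41° = 1.699 m/s.
The flow acts along the bank and has no component across it.
Time = 401 / 1.699 = 235.994 s.

236 s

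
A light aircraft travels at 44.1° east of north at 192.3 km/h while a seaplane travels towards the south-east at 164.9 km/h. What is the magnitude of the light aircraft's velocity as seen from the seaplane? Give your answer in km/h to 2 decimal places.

Taking east as x and north as y: light aircraft velocity = (133.824, 138.096) km/h; seaplane velocity = (116.602, -116.602) km/h.
Velocity of light aircraft relative to seaplane = (133.824, 138.096) − (116.602, -116.602) = (17.222, 254.698) km/h.
Magnitude = |(17.222, 254.698)| = 255.279 km/h.

255.28 km/h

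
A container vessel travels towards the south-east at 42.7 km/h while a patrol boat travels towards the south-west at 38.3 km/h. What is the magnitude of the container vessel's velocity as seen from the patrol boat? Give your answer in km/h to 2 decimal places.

57.36 km/h

Taking east as x and north as y: container vessel velocity = (30.193, -30.193) km/h; patrol boat velocity = (-27.082, -27.082) km/h.
Velocity of container vessel relative to patrol boat = (30.193, -30.193) − (-27.082, -27.082) = (57.276, -3.111) km/h.
Magnitude = |(57.276, -3.111)| = 57.360 km/h.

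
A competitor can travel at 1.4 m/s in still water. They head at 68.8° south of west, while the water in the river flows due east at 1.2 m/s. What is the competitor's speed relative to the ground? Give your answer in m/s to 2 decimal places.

1.48 m/s

Taking east as x and north as y: velocity relative to the water = (-0.506, -1.305) m/s; the water relative to ground = (1.200, 0.000) m/s.
Velocity relative to ground = (-0.506, -1.305) + (1.200, 0.000) = (0.694, -1.305) m/s.
Speed = |(0.694, -1.305)| = 1.478 m/s.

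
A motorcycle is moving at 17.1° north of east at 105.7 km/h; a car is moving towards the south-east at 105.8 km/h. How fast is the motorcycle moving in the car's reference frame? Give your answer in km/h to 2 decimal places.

Taking east as x and north as y: motorcycle velocity = (101.027, 31.080) km/h; car velocity = (74.812, -74.812) km/h.
Velocity of motorcycle relative to car = (101.027, 31.080) − (74.812, -74.812) = (26.215, 105.892) km/h.
Magnitude = |(26.215, 105.892)| = 109.089 km/h.

109.09 km/h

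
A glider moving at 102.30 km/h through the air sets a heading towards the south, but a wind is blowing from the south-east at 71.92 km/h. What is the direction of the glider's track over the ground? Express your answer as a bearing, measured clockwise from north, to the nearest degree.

225°

Taking east as x and north as y: velocity relative to the air = (0.000, -102.300) km/h; the air relative to ground = (-50.855, 50.855) km/h.
Velocity relative to ground = (0.000, -102.300) + (-50.855, 50.855) = (-50.855, -51.445) km/h.
Bearing = atan2(-50.86, -51.44) = 224.67° clockwise from north.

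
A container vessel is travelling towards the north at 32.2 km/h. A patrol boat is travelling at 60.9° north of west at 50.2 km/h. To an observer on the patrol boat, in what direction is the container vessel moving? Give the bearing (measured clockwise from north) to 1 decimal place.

Taking east as x and north as y: container vessel velocity = (0.000, 32.200) km/h; patrol boat velocity = (-24.414, 43.863) km/h.
Velocity of container vessel relative to patrol boat = (0.000, 32.200) − (-24.414, 43.863) = (24.414, -11.663) km/h.
Bearing = atan2(24.41, -11.66) = 115.54° clockwise from north.

115.5°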